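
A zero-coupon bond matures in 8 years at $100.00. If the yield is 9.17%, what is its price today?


Formula: Price = FV / (1 + r)^n
Substituting: Price = $100.00 / (1 + 0.0917)^8
Discount factor: (1.0917)^8 = 2.01756
Price = $100.00 / 2.01756 = $49.56

$49.56


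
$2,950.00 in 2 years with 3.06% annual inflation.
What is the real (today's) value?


Formula: Real value = nominal / (1 + inflation)^years
Price level: (1 + 0.0306)^2 = 1.062136
Real value = $2,950.00 / 1.062136 = $2,777.42

$2,777.42


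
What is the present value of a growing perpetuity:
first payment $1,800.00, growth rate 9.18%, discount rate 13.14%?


Formula: PV = C / (r - g)
Spread: r - g = 0.1314 - 0.0918 = 0.0396
Substituting: PV = $1,800.00 / 0.0396
PV = $45,454.55

$45,454.55


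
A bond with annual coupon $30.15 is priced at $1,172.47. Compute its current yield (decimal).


Formula: Current yield = annual coupon / price
Substituting: CY = $30.15 / $1,172.47
CY = 0.025715

0.025715


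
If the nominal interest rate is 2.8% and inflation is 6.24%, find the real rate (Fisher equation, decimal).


Formula: (1 + r_real) = (1 + r_nom) / (1 + inflation)
Substituting: (1 + r_real) = 1.028 / 1.0624
(1 + r_real) = 0.96762
r_real = 0.96762 - 1 = -0.03238

-0.03238


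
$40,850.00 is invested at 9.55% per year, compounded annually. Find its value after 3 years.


Formula: FV = P * (1 + r)^n
Substituting: FV = $40,850.00 * (1 + 0.0955)^3
Growth factor: (1.0955)^3 = 1.314732
FV = $40,850.00 * 1.314732 = $53,706.79

$53,706.79


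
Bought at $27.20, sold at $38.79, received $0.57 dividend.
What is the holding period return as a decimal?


Formula: HPR = (P1 - P0 + D) / P0
Gain: $38.79 - $27.20 + $0.57 = $12.16
HPR = $12.16 / $27.20 = 0.4471

0.4471


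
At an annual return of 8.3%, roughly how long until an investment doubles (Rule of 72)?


Formula: Years ≈ 72 / r
Substituting: Years ≈ 72 / 8.3
Years ≈ 8.7

8.7 years


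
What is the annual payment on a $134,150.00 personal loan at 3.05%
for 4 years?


Formula: PMT = PV * r / (1 - (1+r)^(-n))
Denominator: 1 - (1 + 0.0305)^(-4) = 0.113236
Numerator: $134,150.00 * 0.0305 = 4091.575
PMT = 4091.575 / 0.113236 = $36,133.14

$36,133.14


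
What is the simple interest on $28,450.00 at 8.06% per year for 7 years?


Formula: I = P * r * t
Substituting: I = $28,450.00 * 0.0806 * 7
Step: I = $28,450.00 * 0.5642
I = $16,051.49

$16,051.49


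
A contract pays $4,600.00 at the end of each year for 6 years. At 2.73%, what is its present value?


Formula: PV = PMT * (1 - (1+r)^(-n)) / r
Discount factor: (1 + 0.0273)^(-6) = 0.850778
Bracket: 1 - 0.850778 = 0.149222
PV = $4,600.00 * 0.149222 / 0.0273 = $25,143.63

$25,143.63


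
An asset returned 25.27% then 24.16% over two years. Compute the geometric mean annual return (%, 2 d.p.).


Formula: Geometric mean = ((1+r1)*(1+r2))^(1/2) - 1
Product: (1 + 0.2527) * (1 + 0.2416) = 1.2527 * 1.2416 = 1.555352
Square root: 1.555352^0.5 = 1.247138
Geometric mean = 1.247138 - 1 = 0.247138
As percentage: 24.71%

24.71%


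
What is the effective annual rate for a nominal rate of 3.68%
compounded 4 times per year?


Formula: EAR = (1 + r/m)^m - 1
Period rate: r/m = 0.0368 / 4 = 0.0092
Compounding: (1 + 0.0092)^4 = 1.037311
EAR = 1.037311 - 1 = 0.037311

0.037311


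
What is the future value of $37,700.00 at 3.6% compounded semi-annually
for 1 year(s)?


Formula: FV = P * (1 + r/m)^(m*t)
Period rate: r/m = 0.036 / 2 = 0.018
Total periods: m*t = 2 * 1 = 2
Growth factor: (1 + 0.018)^2 = 1.036324
FV = $37,700.00 * 1.036324 = $39,069.41

$39,069.41


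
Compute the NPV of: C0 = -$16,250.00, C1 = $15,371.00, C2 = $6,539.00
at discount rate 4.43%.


Formula: NPV = C0 + C1/(1+r) + C2/(1+r)^2
Discount C1: $15,371.00 / (1 + 0.0443) = $14,718.95
Discount C2: $6,539.00 / (1 + 0.0443)^2 = $5,995.99
NPV = -$16,250.00 + $14,718.95 + $5,995.99 = $4,464.94

$4,464.94


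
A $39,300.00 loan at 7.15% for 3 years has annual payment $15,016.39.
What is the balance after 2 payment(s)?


Formula: Balance = PV*(1+r)^k - PMT*((1+r)^k - 1)/r
Growth: (1 + 0.0715)^2 = 1.148112
Accumulated factor: ((1+r)^k - 1)/r = 2.0715
Balance = $39,300.00 * 1.148112 - $15,016.39 * 2.0715
Balance = $14,014.36

$14,014.36


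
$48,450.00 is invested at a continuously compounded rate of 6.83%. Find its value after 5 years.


Formula: FV = P * e^(r*t)
Exponent: r*t = 0.0683 * 5 = 0.3415
e^(0.3415) = 1.407057
FV = $48,450.00 * 1.407057 = $68,171.89

$68,171.89


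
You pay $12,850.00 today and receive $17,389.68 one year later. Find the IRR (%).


Formula: IRR = C1/C0 - 1
Substituting: IRR = $17,389.68 / $12,850.00 - 1
Ratio: 1.353282 - 1 = 0.353282
IRR = 35.3282%

35.3282%


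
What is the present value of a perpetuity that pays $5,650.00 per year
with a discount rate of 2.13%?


Formula: PV = C / r
Substituting: PV = $5,650.00 / 0.0213
PV = $265,258.22

$265,258.22


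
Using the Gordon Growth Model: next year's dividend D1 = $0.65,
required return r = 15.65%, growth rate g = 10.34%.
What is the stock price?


Formula: P = D1 / (r - g)
Spread: r - g = 0.1565 - 0.1034 = 0.0531
Substituting: P = $0.65 / 0.0531
P = $12.24

$12.24


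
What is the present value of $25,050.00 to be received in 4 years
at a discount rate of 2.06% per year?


Formula: PV = FV / (1 + r)^n
Substituting: PV = $25,050.00 / (1 + 0.0206)^4
Discount factor: (1.0206)^4 = 1.084981
PV = $25,050.00 / 1.084981 = $23,087.96

$23,087.96


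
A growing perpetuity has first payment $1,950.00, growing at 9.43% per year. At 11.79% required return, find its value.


Formula: PV = C / (r - g)
Spread: r - g = 0.1179 - 0.0943 = 0.0236
Substituting: PV = $1,950.00 / 0.0236
PV = $82,627.12

$82,627.12


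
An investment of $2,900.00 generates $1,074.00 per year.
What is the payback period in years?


Formula: Payback = investment / annual cash flow
Substituting: Payback = $2,900.00 / $1,074.00
Payback = 2.7002 years

2.7002 years


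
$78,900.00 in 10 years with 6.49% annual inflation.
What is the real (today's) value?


Formula: Real value = nominal / (1 + inflation)^years
Price level: (1 + 0.0649)^10 = 1.875376
Real value = $78,900.00 / 1.875376 = $42,071.57

$42,071.57


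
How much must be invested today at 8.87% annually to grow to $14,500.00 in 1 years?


Formula: PV = FV / (1 + r)^n
Substituting: PV = $14,500.00 / (1 + 0.0887)^1
Discount factor: (1.0887)^1 = 1.0887
PV = $14,500.00 / 1.0887 = $13,318.64

$13,318.64


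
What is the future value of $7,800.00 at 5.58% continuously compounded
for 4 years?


Formula: FV = P * e^(r*t)
Exponent: r*t = 0.0558 * 4 = 0.2232
e^(0.2232) = 1.250071
FV = $7,800.00 * 1.250071 = $9,750.55

$9,750.55


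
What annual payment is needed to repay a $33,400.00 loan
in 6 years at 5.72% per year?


Formula: PMT = PV * r / (1 - (1+r)^(-n))
Denominator: 1 - (1 + 0.0572)^(-6) = 0.283762
Numerator: $33,400.00 * 0.0572 = 1910.48
PMT = 1910.48 / 0.283762 = $6,732.67

$6,732.67


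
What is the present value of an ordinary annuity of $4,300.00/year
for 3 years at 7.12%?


Formula: PV = PMT * (1 - (1+r)^(-n)) / r
Discount factor: (1 + 0.0712)^(-3) = 0.813558
Bracket: 1 - 0.813558 = 0.186442
PV = $4,300.00 * 0.186442 / 0.0712 = $11,259.86

$11,259.86


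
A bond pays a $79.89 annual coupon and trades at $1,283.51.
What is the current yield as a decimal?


Formula: Current yield = annual coupon / price
Substituting: CY = $79.89 / $1,283.51
CY = 0.062243

0.062243


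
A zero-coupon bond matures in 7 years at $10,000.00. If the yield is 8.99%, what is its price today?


Formula: Price = FV / (1 + r)^n
Substituting: Price = $10,000.00 / (1 + 0.0899)^7
Discount factor: (1.0899)^7 = 1.826865
Price = $10,000.00 / 1.826865 = $5,473.86

$5,473.86


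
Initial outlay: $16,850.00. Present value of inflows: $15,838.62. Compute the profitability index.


Formula: PI = PV(cash flows) / initial investment
Substituting: PI = $15,838.62 / $16,850.00
PI = 0.94

0.94


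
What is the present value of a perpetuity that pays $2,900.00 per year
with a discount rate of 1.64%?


Formula: PV = C / r
Substituting: PV = $2,900.00 / 0.0164
PV = $176,829.27

$176,829.27


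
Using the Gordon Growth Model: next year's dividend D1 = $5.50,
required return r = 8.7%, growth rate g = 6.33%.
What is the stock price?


Formula: P = D1 / (r - g)
Spread: r - g = 0.087 - 0.0633 = 0.0237
Substituting: P = $5.50 / 0.0237
P = $232.07

$232.07


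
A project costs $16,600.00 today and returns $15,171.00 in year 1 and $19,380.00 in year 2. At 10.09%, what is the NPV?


Formula: NPV = C0 + C1/(1+r) + C2/(1+r)^2
Discount C1: $15,171.00 / (1 + 0.1009) = $13,780.54
Discount C2: $19,380.00 / (1 + 0.1009)^2 = $15,990.35
NPV = -$16,600.00 + $13,780.54 + $15,990.35 = $13,170.90

$13,170.90


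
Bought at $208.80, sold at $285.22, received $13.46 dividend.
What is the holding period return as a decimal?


Formula: HPR = (P1 - P0 + D) / P0
Gain: $285.22 - $208.80 + $13.46 = $89.88
HPR = $89.88 / $208.80 = 0.4305

0.4305


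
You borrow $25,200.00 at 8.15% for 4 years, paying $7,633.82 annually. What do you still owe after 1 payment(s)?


Formula: Balance = PV*(1+r)^k - PMT*((1+r)^k - 1)/r
Growth: (1 + 0.0815)^1 = 1.0815
Accumulated factor: ((1+r)^k - 1)/r = 1.0
Balance = $25,200.00 * 1.0815 - $7,633.82 * 1.0
Balance = $19,619.98

$19,619.98


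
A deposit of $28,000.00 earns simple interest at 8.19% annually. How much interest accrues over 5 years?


Formula: I = P * r * t
Substituting: I = $28,000.00 * 0.0819 * 5
Step: I = $28,000.00 * 0.4095
I = $11,466.00

$11,466.00


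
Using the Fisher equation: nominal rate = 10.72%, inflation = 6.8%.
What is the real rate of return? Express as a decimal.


Formula: (1 + r_real) = (1 + r_nom) / (1 + inflation)
Substituting: (1 + r_real) = 1.1072 / 1.068
(1 + r_real) = 1.036704
r_real = 1.036704 - 1 = 0.036704

0.036704


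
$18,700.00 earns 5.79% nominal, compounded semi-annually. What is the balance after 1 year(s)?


Formula: FV = P * (1 + r/m)^(m*t)
Period rate: r/m = 0.0579 / 2 = 0.02895
Total periods: m*t = 2 * 1 = 2
Growth factor: (1 + 0.02895)^2 = 1.058738
FV = $18,700.00 * 1.058738 = $19,798.40

$19,798.40


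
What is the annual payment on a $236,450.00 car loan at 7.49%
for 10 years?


Formula: PMT = PV * r / (1 - (1+r)^(-n))
Denominator: 1 - (1 + 0.0749)^(-10) = 0.514354
Numerator: $236,450.00 * 0.0749 = 17710.105
PMT = 17710.105 / 0.514354 = $34,431.71

$34,431.71


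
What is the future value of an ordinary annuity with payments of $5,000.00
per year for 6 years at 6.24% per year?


Formula: FV = PMT * ((1+r)^n - 1) / r
Growth factor: (1 + 0.0624)^6 = 1.437899
Numerator: 1.437899 - 1 = 0.437899
FV = $5,000.00 * 0.437899 / 0.0624 = $35,088.06

$35,088.06


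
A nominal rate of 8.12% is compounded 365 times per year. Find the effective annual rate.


Formula: EAR = (1 + r/m)^m - 1
Period rate: r/m = 0.0812 / 365 = 0.000222
Compounding: (1 + 0.000222)^365 = 1.084578
EAR = 1.084578 - 1 = 0.084578

0.084578


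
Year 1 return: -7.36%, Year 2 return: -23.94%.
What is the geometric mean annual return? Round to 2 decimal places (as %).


Formula: Geometric mean = ((1+r1)*(1+r2))^(1/2) - 1
Product: (1 + -0.0736) * (1 + -0.2394) = 0.9264 * 0.7606 = 0.70462
Square root: 0.70462^0.5 = 0.839416
Geometric mean = 0.839416 - 1 = -0.160584
As percentage: -16.06%

-16.06%


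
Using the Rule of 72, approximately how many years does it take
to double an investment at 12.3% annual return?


Formula: Years ≈ 72 / r
Substituting: Years ≈ 72 / 12.3
Years ≈ 5.9

5.9 years


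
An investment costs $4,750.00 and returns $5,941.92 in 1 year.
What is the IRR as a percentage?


Formula: IRR = C1/C0 - 1
Substituting: IRR = $5,941.92 / $4,750.00 - 1
Ratio: 1.250931 - 1 = 0.250931
IRR = 25.0931%

25.0931%


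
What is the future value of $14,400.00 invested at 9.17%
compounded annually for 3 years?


Formula: FV = P * (1 + r)^n
Substituting: FV = $14,400.00 * (1 + 0.0917)^3
Growth factor: (1.0917)^3 = 1.301098
FV = $14,400.00 * 1.301098 = $18,735.81

$18,735.81


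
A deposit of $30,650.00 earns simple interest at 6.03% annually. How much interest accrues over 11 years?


Formula: I = P * r * t
Substituting: I = $30,650.00 * 0.0603 * 11
Step: I = $30,650.00 * 0.6633
I = $20,330.15

$20,330.15


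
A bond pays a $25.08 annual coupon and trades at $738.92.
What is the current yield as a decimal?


Formula: Current yield = annual coupon / price
Substituting: CY = $25.08 / $738.92
CY = 0.033941

0.033941


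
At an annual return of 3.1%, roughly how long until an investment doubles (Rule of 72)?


Formula: Years ≈ 72 / r
Substituting: Years ≈ 72 / 3.1
Years ≈ 23.2

23.2 years


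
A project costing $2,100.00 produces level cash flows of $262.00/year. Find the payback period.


Formula: Payback = investment / annual cash flow
Substituting: Payback = $2,100.00 / $262.00
Payback = 8.0153 years

8.0153 years


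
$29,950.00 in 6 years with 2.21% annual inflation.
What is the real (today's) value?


Formula: Real value = nominal / (1 + inflation)^years
Price level: (1 + 0.0221)^6 = 1.140146
Real value = $29,950.00 / 1.140146 = $26,268.57

$26,268.57


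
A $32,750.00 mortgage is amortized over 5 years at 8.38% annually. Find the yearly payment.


Formula: PMT = PV * r / (1 - (1+r)^(-n))
Denominator: 1 - (1 + 0.0838)^(-5) = 0.331265
Numerator: $32,750.00 * 0.0838 = 2744.45
PMT = 2744.45 / 0.331265 = $8,284.77

$8,284.77


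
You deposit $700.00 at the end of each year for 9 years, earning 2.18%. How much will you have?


Formula: FV = PMT * ((1+r)^n - 1) / r
Growth factor: (1 + 0.0218)^9 = 1.214208
Numerator: 1.214208 - 1 = 0.214208
FV = $700.00 * 0.214208 / 0.0218 = $6,878.24

$6,878.24


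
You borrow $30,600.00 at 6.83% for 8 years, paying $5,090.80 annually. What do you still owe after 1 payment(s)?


Formula: Balance = PV*(1+r)^k - PMT*((1+r)^k - 1)/r
Growth: (1 + 0.0683)^1 = 1.0683
Accumulated factor: ((1+r)^k - 1)/r = 1.0
Balance = $30,600.00 * 1.0683 - $5,090.80 * 1.0
Balance = $27,599.18

$27,599.18


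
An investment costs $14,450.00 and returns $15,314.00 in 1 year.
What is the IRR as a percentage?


Formula: IRR = C1/C0 - 1
Substituting: IRR = $15,314.00 / $14,450.00 - 1
Ratio: 1.059792 - 1 = 0.059792
IRR = 5.9792%

5.9792%


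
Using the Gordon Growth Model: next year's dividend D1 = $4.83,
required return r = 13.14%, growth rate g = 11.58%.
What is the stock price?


Formula: P = D1 / (r - g)
Spread: r - g = 0.1314 - 0.1158 = 0.0156
Substituting: P = $4.83 / 0.0156
P = $309.62

$309.62


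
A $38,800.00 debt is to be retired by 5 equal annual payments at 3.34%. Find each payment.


Formula: PMT = PV * r / (1 - (1+r)^(-n))
Denominator: 1 - (1 + 0.0334)^(-5) = 0.151489
Numerator: $38,800.00 * 0.0334 = 1295.92
PMT = 1295.92 / 0.151489 = $8,554.57

$8,554.57


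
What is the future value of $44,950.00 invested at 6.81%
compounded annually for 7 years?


Formula: FV = P * (1 + r)^n
Substituting: FV = $44,950.00 * (1 + 0.0681)^7
Growth factor: (1.0681)^7 = 1.585928
FV = $44,950.00 * 1.585928 = $71,287.45

$71,287.45


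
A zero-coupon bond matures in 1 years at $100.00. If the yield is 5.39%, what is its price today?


Formula: Price = FV / (1 + r)^n
Substituting: Price = $100.00 / (1 + 0.0539)^1
Discount factor: (1.0539)^1 = 1.0539
Price = $100.00 / 1.0539 = $94.89

$94.89


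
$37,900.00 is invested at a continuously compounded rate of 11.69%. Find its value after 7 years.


Formula: FV = P * e^(r*t)
Exponent: r*t = 0.1169 * 7 = 0.8183
e^(0.8183) = 2.266643
FV = $37,900.00 * 2.266643 = $85,905.78

$85,905.78


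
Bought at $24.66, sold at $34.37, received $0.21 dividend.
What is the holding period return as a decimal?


Formula: HPR = (P1 - P0 + D) / P0
Gain: $34.37 - $24.66 + $0.21 = $9.92
HPR = $9.92 / $24.66 = 0.4023

0.4023


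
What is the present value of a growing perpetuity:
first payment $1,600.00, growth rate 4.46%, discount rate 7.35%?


Formula: PV = C / (r - g)
Spread: r - g = 0.0735 - 0.0446 = 0.0289
Substituting: PV = $1,600.00 / 0.0289
PV = $55,363.32

$55,363.32


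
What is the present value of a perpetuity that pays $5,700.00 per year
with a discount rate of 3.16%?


Formula: PV = C / r
Substituting: PV = $5,700.00 / 0.0316
PV = $180,379.75

$180,379.75


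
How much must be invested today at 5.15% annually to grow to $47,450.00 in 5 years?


Formula: PV = FV / (1 + r)^n
Substituting: PV = $47,450.00 / (1 + 0.0515)^5
Discount factor: (1.0515)^5 = 1.285424
PV = $47,450.00 / 1.285424 = $36,913.89

$36,913.89


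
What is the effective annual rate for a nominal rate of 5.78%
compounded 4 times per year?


Formula: EAR = (1 + r/m)^m - 1
Period rate: r/m = 0.0578 / 4 = 0.01445
Compounding: (1 + 0.01445)^4 = 1.059065
EAR = 1.059065 - 1 = 0.059065

0.059065


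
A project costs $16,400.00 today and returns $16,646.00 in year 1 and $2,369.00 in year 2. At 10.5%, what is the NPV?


Formula: NPV = C0 + C1/(1+r) + C2/(1+r)^2
Discount C1: $16,646.00 / (1 + 0.105) = $15,064.25
Discount C2: $2,369.00 / (1 + 0.105)^2 = $1,940.17
NPV = -$16,400.00 + $15,064.25 + $1,940.17 = $604.43

$604.43


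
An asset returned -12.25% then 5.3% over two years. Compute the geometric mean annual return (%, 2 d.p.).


Formula: Geometric mean = ((1+r1)*(1+r2))^(1/2) - 1
Product: (1 + -0.1225) * (1 + 0.053) = 0.8775 * 1.053 = 0.924007
Square root: 0.924007^0.5 = 0.961253
Geometric mean = 0.961253 - 1 = -0.038747
As percentage: -3.87%

-3.87%


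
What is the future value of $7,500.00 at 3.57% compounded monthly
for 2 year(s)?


Formula: FV = P * (1 + r/m)^(m*t)
Period rate: r/m = 0.0357 / 12 = 0.002975
Total periods: m*t = 12 * 2 = 24
Growth factor: (1 + 0.002975)^24 = 1.073897
FV = $7,500.00 * 1.073897 = $8,054.23

$8,054.23


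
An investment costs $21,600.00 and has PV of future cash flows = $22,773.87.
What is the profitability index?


Formula: PI = PV(cash flows) / initial investment
Substituting: PI = $22,773.87 / $21,600.00
PI = 1.0543

1.0543


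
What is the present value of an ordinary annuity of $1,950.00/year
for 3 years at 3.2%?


Formula: PV = PMT * (1 - (1+r)^(-n)) / r
Discount factor: (1 + 0.032)^(-3) = 0.909831
Bracket: 1 - 0.909831 = 0.090169
PV = $1,950.00 * 0.090169 / 0.032 = $5,494.65

$5,494.65


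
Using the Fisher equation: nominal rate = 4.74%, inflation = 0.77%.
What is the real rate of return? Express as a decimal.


Formula: (1 + r_real) = (1 + r_nom) / (1 + inflation)
Substituting: (1 + r_real) = 1.0474 / 1.0077
(1 + r_real) = 1.039397
r_real = 1.039397 - 1 = 0.039397

0.039397


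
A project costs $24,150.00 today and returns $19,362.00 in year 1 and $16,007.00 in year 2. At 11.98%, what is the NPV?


Formula: NPV = C0 + C1/(1+r) + C2/(1+r)^2
Discount C1: $19,362.00 / (1 + 0.1198) = $17,290.59
Discount C2: $16,007.00 / (1 + 0.1198)^2 = $12,765.24
NPV = -$24,150.00 + $17,290.59 + $12,765.24 = $5,905.83

$5,905.83


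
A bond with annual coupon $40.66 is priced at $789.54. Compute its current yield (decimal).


Formula: Current yield = annual coupon / price
Substituting: CY = $40.66 / $789.54
CY = 0.051498

0.051498


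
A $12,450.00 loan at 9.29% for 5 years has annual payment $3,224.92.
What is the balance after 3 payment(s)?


Formula: Balance = PV*(1+r)^k - PMT*((1+r)^k - 1)/r
Growth: (1 + 0.0929)^3 = 1.305393
Accumulated factor: ((1+r)^k - 1)/r = 3.28733
Balance = $12,450.00 * 1.305393 - $3,224.92 * 3.28733
Balance = $5,650.77

$5,650.77


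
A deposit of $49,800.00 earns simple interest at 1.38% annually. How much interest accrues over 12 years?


Formula: I = P * r * t
Substituting: I = $49,800.00 * 0.0138 * 12
Step: I = $49,800.00 * 0.1656
I = $8,246.88

$8,246.88


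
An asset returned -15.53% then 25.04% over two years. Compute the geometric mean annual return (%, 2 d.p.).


Formula: Geometric mean = ((1+r1)*(1+r2))^(1/2) - 1
Product: (1 + -0.1553) * (1 + 0.2504) = 0.8447 * 1.2504 = 1.056213
Square root: 1.056213^0.5 = 1.027722
Geometric mean = 1.027722 - 1 = 0.027722
As percentage: 2.77%

2.77%


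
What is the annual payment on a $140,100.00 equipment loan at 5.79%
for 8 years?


Formula: PMT = PV * r / (1 - (1+r)^(-n))
Denominator: 1 - (1 + 0.0579)^(-8) = 0.362554
Numerator: $140,100.00 * 0.0579 = 8111.79
PMT = 8111.79 / 0.362554 = $22,373.99

$22,373.99


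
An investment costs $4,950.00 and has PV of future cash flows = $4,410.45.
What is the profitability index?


Formula: PI = PV(cash flows) / initial investment
Substituting: PI = $4,410.45 / $4,950.00
PI = 0.891

0.891


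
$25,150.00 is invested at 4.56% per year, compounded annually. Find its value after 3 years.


Formula: FV = P * (1 + r)^n
Substituting: FV = $25,150.00 * (1 + 0.0456)^3
Growth factor: (1.0456)^3 = 1.143133
FV = $25,150.00 * 1.143133 = $28,749.79

$28,749.79


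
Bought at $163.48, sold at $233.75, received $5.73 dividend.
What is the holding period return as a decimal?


Formula: HPR = (P1 - P0 + D) / P0
Gain: $233.75 - $163.48 + $5.73 = $76.00
HPR = $76.00 / $163.48 = 0.4649

0.4649


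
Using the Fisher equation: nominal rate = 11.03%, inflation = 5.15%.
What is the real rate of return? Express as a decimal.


Formula: (1 + r_real) = (1 + r_nom) / (1 + inflation)
Substituting: (1 + r_real) = 1.1103 / 1.0515
(1 + r_real) = 1.05592
r_real = 1.05592 - 1 = 0.05592

0.05592


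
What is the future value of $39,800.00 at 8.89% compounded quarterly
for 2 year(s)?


Formula: FV = P * (1 + r/m)^(m*t)
Period rate: r/m = 0.0889 / 4 = 0.022225
Total periods: m*t = 4 * 2 = 8
Growth factor: (1 + 0.022225)^8 = 1.192263
FV = $39,800.00 * 1.192263 = $47,452.06

$47,452.06


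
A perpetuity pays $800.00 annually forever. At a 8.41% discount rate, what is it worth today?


Formula: PV = C / r
Substituting: PV = $800.00 / 0.0841
PV = $9,512.49

$9,512.49


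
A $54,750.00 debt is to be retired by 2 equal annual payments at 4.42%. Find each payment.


Formula: PMT = PV * r / (1 - (1+r)^(-n))
Denominator: 1 - (1 + 0.0442)^(-2) = 0.082866
Numerator: $54,750.00 * 0.0442 = 2419.95
PMT = 2419.95 / 0.082866 = $29,203.04

$29,203.04


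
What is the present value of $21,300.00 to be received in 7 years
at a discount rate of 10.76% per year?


Formula: PV = FV / (1 + r)^n
Substituting: PV = $21,300.00 / (1 + 0.1076)^7
Discount factor: (1.1076)^7 = 2.04494
PV = $21,300.00 / 2.04494 = $10,415.95

$10,415.95


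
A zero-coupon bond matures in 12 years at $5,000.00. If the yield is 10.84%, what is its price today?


Formula: Price = FV / (1 + r)^n
Substituting: Price = $5,000.00 / (1 + 0.1084)^12
Discount factor: (1.1084)^12 = 3.438414
Price = $5,000.00 / 3.438414 = $1,454.16

$1,454.16


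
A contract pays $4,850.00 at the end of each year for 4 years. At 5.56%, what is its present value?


Formula: PV = PMT * (1 - (1+r)^(-n)) / r
Discount factor: (1 + 0.0556)^(-4) = 0.805383
Bracket: 1 - 0.805383 = 0.194617
PV = $4,850.00 * 0.194617 / 0.0556 = $16,976.48

$16,976.48


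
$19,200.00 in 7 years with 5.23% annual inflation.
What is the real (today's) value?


Formula: Real value = nominal / (1 + inflation)^years
Price level: (1 + 0.0523)^7 = 1.428818
Real value = $19,200.00 / 1.428818 = $13,437.68

$13,437.68


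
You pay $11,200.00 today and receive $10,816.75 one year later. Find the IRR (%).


Formula: IRR = C1/C0 - 1
Substituting: IRR = $10,816.75 / $11,200.00 - 1
Ratio: 0.965781 - 1 = -0.034219
IRR = -3.4219%

-3.4219%


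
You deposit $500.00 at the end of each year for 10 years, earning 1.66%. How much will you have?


Formula: FV = PMT * ((1+r)^n - 1) / r
Growth factor: (1 + 0.0166)^10 = 1.178965
Numerator: 1.178965 - 1 = 0.178965
FV = $500.00 * 0.178965 / 0.0166 = $5,390.52

$5,390.52


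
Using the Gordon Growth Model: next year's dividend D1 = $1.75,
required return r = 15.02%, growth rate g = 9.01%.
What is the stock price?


Formula: P = D1 / (r - g)
Spread: r - g = 0.1502 - 0.0901 = 0.0601
Substituting: P = $1.75 / 0.0601
P = $29.12

$29.12


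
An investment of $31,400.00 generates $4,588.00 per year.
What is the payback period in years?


Formula: Payback = investment / annual cash flow
Substituting: Payback = $31,400.00 / $4,588.00
Payback = 6.8439 years

6.8439 years


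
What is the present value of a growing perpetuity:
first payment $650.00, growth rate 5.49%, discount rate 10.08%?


Formula: PV = C / (r - g)
Spread: r - g = 0.1008 - 0.0549 = 0.0459
Substituting: PV = $650.00 / 0.0459
PV = $14,161.22

$14,161.22


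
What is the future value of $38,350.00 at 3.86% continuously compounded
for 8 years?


Formula: FV = P * e^(r*t)
Exponent: r*t = 0.0386 * 8 = 0.3088
e^(0.3088) = 1.36179
FV = $38,350.00 * 1.36179 = $52,224.65

$52,224.65


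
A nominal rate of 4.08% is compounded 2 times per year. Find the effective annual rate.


Formula: EAR = (1 + r/m)^m - 1
Period rate: r/m = 0.0408 / 2 = 0.0204
Compounding: (1 + 0.0204)^2 = 1.041216
EAR = 1.041216 - 1 = 0.041216

0.041216


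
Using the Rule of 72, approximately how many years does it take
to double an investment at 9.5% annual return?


Formula: Years ≈ 72 / r
Substituting: Years ≈ 72 / 9.5
Years ≈ 7.6

7.6 years


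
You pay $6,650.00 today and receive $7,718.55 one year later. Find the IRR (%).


Formula: IRR = C1/C0 - 1
Substituting: IRR = $7,718.55 / $6,650.00 - 1
Ratio: 1.160684 - 1 = 0.160684
IRR = 16.0684%

16.0684%


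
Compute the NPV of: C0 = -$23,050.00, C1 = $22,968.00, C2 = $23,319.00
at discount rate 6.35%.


Formula: NPV = C0 + C1/(1+r) + C2/(1+r)^2
Discount C1: $22,968.00 / (1 + 0.0635) = $21,596.61
Discount C2: $23,319.00 / (1 + 0.0635)^2 = $20,617.45
NPV = -$23,050.00 + $21,596.61 + $20,617.45 = $19,164.06

$19,164.06


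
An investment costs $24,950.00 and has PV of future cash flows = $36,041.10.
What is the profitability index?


Formula: PI = PV(cash flows) / initial investment
Substituting: PI = $36,041.10 / $24,950.00
PI = 1.4445

1.4445


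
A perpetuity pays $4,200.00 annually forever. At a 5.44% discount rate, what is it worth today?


Formula: PV = C / r
Substituting: PV = $4,200.00 / 0.0544
PV = $77,205.88

$77,205.88


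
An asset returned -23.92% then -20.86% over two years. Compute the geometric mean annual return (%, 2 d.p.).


Formula: Geometric mean = ((1+r1)*(1+r2))^(1/2) - 1
Product: (1 + -0.2392) * (1 + -0.2086) = 0.7608 * 0.7914 = 0.602097
Square root: 0.602097^0.5 = 0.775949
Geometric mean = 0.775949 - 1 = -0.224051
As percentage: -22.41%

-22.41%


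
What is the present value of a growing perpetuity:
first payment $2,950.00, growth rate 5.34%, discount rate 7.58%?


Formula: PV = C / (r - g)
Spread: r - g = 0.0758 - 0.0534 = 0.0224
Substituting: PV = $2,950.00 / 0.0224
PV = $131,696.43

$131,696.43


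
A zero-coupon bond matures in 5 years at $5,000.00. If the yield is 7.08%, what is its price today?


Formula: Price = FV / (1 + r)^n
Substituting: Price = $5,000.00 / (1 + 0.0708)^5
Discount factor: (1.0708)^5 = 1.407803
Price = $5,000.00 / 1.407803 = $3,551.63

$3,551.63


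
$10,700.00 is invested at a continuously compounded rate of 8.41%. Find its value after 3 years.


Formula: FV = P * e^(r*t)
Exponent: r*t = 0.0841 * 3 = 0.2523
e^(0.2523) = 1.286982
FV = $10,700.00 * 1.286982 = $13,770.71

$13,770.71


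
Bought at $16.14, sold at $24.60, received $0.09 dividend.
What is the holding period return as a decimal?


Formula: HPR = (P1 - P0 + D) / P0
Gain: $24.60 - $16.14 + $0.09 = $8.55
HPR = $8.55 / $16.14 = 0.5297

0.5297


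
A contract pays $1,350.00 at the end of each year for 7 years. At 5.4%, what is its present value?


Formula: PV = PMT * (1 - (1+r)^(-n)) / r
Discount factor: (1 + 0.054)^(-7) = 0.692015
Bracket: 1 - 0.692015 = 0.307985
PV = $1,350.00 * 0.307985 / 0.054 = $7,699.62

$7,699.62


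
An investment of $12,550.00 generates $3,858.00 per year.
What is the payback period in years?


Formula: Payback = investment / annual cash flow
Substituting: Payback = $12,550.00 / $3,858.00
Payback = 3.253 years

3.253 years


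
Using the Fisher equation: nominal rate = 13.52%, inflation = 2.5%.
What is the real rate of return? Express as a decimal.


Formula: (1 + r_real) = (1 + r_nom) / (1 + inflation)
Substituting: (1 + r_real) = 1.1352 / 1.025
(1 + r_real) = 1.107512
r_real = 1.107512 - 1 = 0.107512

0.107512


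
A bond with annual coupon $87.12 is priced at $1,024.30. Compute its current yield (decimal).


Formula: Current yield = annual coupon / price
Substituting: CY = $87.12 / $1,024.30
CY = 0.085053

0.085053


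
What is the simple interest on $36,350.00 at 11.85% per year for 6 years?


Formula: I = P * r * t
Substituting: I = $36,350.00 * 0.1185 * 6
Step: I = $36,350.00 * 0.711
I = $25,844.85

$25,844.85


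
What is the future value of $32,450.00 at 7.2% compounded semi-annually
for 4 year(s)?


Formula: FV = P * (1 + r/m)^(m*t)
Period rate: r/m = 0.072 / 2 = 0.036
Total periods: m*t = 2 * 4 = 8
Growth factor: (1 + 0.036)^8 = 1.327022
FV = $32,450.00 * 1.327022 = $43,061.86

$43,061.86


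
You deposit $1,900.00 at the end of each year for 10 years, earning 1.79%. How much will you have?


Formula: FV = PMT * ((1+r)^n - 1) / r
Growth factor: (1 + 0.0179)^10 = 1.194129
Numerator: 1.194129 - 1 = 0.194129
FV = $1,900.00 * 0.194129 / 0.0179 = $20,605.84

$20,605.84


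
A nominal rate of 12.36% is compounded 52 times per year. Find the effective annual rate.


Formula: EAR = (1 + r/m)^m - 1
Period rate: r/m = 0.1236 / 52 = 0.002377
Compounding: (1 + 0.002377)^52 = 1.131397
EAR = 1.131397 - 1 = 0.131397

0.131397


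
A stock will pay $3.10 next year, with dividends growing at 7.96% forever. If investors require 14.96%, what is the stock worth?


Formula: P = D1 / (r - g)
Spread: r - g = 0.1496 - 0.0796 = 0.07
Substituting: P = $3.10 / 0.07
P = $44.29

$44.29


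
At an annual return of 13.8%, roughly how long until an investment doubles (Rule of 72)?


Formula: Years ≈ 72 / r
Substituting: Years ≈ 72 / 13.8
Years ≈ 5.2

5.2 years


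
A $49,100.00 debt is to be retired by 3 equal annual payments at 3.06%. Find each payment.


Formula: PMT = PV * r / (1 - (1+r)^(-n))
Denominator: 1 - (1 + 0.0306)^(-3) = 0.086456
Numerator: $49,100.00 * 0.0306 = 1502.46
PMT = 1502.46 / 0.086456 = $17,378.37

$17,378.37


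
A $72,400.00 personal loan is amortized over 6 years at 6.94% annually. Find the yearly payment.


Formula: PMT = PV * r / (1 - (1+r)^(-n))
Denominator: 1 - (1 + 0.0694)^(-6) = 0.331411
Numerator: $72,400.00 * 0.0694 = 5024.56
PMT = 5024.56 / 0.331411 = $15,161.09

$15,161.09


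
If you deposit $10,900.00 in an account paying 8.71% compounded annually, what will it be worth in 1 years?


Formula: FV = P * (1 + r)^n
Substituting: FV = $10,900.00 * (1 + 0.0871)^1
Growth factor: (1.0871)^1 = 1.0871
FV = $10,900.00 * 1.0871 = $11,849.39

$11,849.39


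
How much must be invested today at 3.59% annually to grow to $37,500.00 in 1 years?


Formula: PV = FV / (1 + r)^n
Substituting: PV = $37,500.00 / (1 + 0.0359)^1
Discount factor: (1.0359)^1 = 1.0359
PV = $37,500.00 / 1.0359 = $36,200.41

$36,200.41


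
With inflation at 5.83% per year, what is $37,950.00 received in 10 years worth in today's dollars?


Formula: Real value = nominal / (1 + inflation)^years
Price level: (1 + 0.0583)^10 = 1.762333
Real value = $37,950.00 / 1.762333 = $21,533.96

$21,533.96


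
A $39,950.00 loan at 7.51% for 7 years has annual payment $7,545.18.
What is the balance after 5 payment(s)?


Formula: Balance = PV*(1+r)^k - PMT*((1+r)^k - 1)/r
Growth: (1 + 0.0751)^5 = 1.436297
Accumulated factor: ((1+r)^k - 1)/r = 5.80955
Balance = $39,950.00 * 1.436297 - $7,545.18 * 5.80955
Balance = $13,545.97

$13,545.97


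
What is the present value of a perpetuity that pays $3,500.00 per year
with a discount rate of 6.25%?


Formula: PV = C / r
Substituting: PV = $3,500.00 / 0.0625
PV = $56,000.00

$56,000.00


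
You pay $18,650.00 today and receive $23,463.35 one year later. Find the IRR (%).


Formula: IRR = C1/C0 - 1
Substituting: IRR = $23,463.35 / $18,650.00 - 1
Ratio: 1.258088 - 1 = 0.258088
IRR = 25.8088%

25.8088%


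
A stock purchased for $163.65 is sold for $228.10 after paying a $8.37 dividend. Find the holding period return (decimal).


Formula: HPR = (P1 - P0 + D) / P0
Gain: $228.10 - $163.65 + $8.37 = $72.82
HPR = $72.82 / $163.65 = 0.445

0.445


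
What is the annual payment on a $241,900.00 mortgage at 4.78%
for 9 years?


Formula: PMT = PV * r / (1 - (1+r)^(-n))
Denominator: 1 - (1 + 0.0478)^(-9) = 0.343107
Numerator: $241,900.00 * 0.0478 = 11562.82
PMT = 11562.82 / 0.343107 = $33,700.31

$33,700.31


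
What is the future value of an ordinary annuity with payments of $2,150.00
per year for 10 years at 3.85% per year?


Formula: FV = PMT * ((1+r)^n - 1) / r
Growth factor: (1 + 0.0385)^10 = 1.459033
Numerator: 1.459033 - 1 = 0.459033
FV = $2,150.00 * 0.459033 / 0.0385 = $25,634.29

$25,634.29


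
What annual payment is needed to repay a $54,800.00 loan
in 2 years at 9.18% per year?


Formula: PMT = PV * r / (1 - (1+r)^(-n))
Denominator: 1 - (1 + 0.0918)^(-2) = 0.161093
Numerator: $54,800.00 * 0.0918 = 5030.64
PMT = 5030.64 / 0.161093 = $31,228.17

$31,228.17


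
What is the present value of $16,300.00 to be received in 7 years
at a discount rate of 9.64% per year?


Formula: PV = FV / (1 + r)^n
Substituting: PV = $16,300.00 / (1 + 0.0964)^7
Discount factor: (1.0964)^7 = 1.90451
PV = $16,300.00 / 1.90451 = $8,558.63

$8,558.63


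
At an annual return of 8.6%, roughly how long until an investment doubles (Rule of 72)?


Formula: Years ≈ 72 / r
Substituting: Years ≈ 72 / 8.6
Years ≈ 8.4

8.4 years


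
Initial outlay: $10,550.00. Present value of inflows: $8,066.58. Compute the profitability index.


Formula: PI = PV(cash flows) / initial investment
Substituting: PI = $8,066.58 / $10,550.00
PI = 0.7646

0.7646


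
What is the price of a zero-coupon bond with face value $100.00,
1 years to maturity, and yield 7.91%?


Formula: Price = FV / (1 + r)^n
Substituting: Price = $100.00 / (1 + 0.0791)^1
Discount factor: (1.0791)^1 = 1.0791
Price = $100.00 / 1.0791 = $92.67

$92.67


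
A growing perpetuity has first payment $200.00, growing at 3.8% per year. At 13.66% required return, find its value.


Formula: PV = C / (r - g)
Spread: r - g = 0.1366 - 0.038 = 0.0986
Substituting: PV = $200.00 / 0.0986
PV = $2,028.40

$2,028.40


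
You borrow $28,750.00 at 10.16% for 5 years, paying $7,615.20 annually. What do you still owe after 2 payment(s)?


Formula: Balance = PV*(1+r)^k - PMT*((1+r)^k - 1)/r
Growth: (1 + 0.1016)^2 = 1.213523
Accumulated factor: ((1+r)^k - 1)/r = 2.1016
Balance = $28,750.00 * 1.213523 - $7,615.20 * 2.1016
Balance = $18,884.67

$18,884.67


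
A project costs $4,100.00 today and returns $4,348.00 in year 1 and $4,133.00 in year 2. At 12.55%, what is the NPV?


Formula: NPV = C0 + C1/(1+r) + C2/(1+r)^2
Discount C1: $4,348.00 / (1 + 0.1255) = $3,863.17
Discount C2: $4,133.00 / (1 + 0.1255)^2 = $3,262.68
NPV = -$4,100.00 + $3,863.17 + $3,262.68 = $3,025.85

$3,025.85


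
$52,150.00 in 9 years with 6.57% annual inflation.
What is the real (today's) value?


Formula: Real value = nominal / (1 + inflation)^years
Price level: (1 + 0.0657)^9 = 1.773024
Real value = $52,150.00 / 1.773024 = $29,413.02

$29,413.02


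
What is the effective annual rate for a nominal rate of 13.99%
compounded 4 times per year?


Formula: EAR = (1 + r/m)^m - 1
Period rate: r/m = 0.1399 / 4 = 0.034975
Compounding: (1 + 0.034975)^4 = 1.147412
EAR = 1.147412 - 1 = 0.147412

0.147412


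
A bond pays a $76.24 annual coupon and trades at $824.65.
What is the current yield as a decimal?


Formula: Current yield = annual coupon / price
Substituting: CY = $76.24 / $824.65
CY = 0.092451

0.092451


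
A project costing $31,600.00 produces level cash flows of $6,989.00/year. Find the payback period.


Formula: Payback = investment / annual cash flow
Substituting: Payback = $31,600.00 / $6,989.00
Payback = 4.5214 years

4.5214 years


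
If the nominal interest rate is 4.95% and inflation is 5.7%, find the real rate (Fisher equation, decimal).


Formula: (1 + r_real) = (1 + r_nom) / (1 + inflation)
Substituting: (1 + r_real) = 1.0495 / 1.057
(1 + r_real) = 0.992904
r_real = 0.992904 - 1 = -0.007096

-0.007096


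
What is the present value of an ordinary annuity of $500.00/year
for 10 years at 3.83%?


Formula: PV = PMT * (1 - (1+r)^(-n)) / r
Discount factor: (1 + 0.0383)^(-10) = 0.686707
Bracket: 1 - 0.686707 = 0.313293
PV = $500.00 * 0.313293 / 0.0383 = $4,089.99

$4,089.99


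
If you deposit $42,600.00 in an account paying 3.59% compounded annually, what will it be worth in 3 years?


Formula: FV = P * (1 + r)^n
Substituting: FV = $42,600.00 * (1 + 0.0359)^3
Growth factor: (1.0359)^3 = 1.111613
FV = $42,600.00 * 1.111613 = $47,354.70

$47,354.70


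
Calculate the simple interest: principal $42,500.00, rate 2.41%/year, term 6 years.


Formula: I = P * r * t
Substituting: I = $42,500.00 * 0.0241 * 6
Step: I = $42,500.00 * 0.1446
I = $6,145.50

$6,145.50


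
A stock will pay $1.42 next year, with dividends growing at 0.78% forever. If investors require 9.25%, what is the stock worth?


Formula: P = D1 / (r - g)
Spread: r - g = 0.0925 - 0.0078 = 0.0847
Substituting: P = $1.42 / 0.0847
P = $16.77

$16.77


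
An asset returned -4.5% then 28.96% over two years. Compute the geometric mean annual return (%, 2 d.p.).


Formula: Geometric mean = ((1+r1)*(1+r2))^(1/2) - 1
Product: (1 + -0.045) * (1 + 0.2896) = 0.955 * 1.2896 = 1.231568
Square root: 1.231568^0.5 = 1.10976
Geometric mean = 1.10976 - 1 = 0.10976
As percentage: 10.98%

10.98%


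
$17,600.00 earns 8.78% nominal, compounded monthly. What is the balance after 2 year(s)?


Formula: FV = P * (1 + r/m)^(m*t)
Period rate: r/m = 0.0878 / 12 = 0.007317
Total periods: m*t = 12 * 2 = 24
Growth factor: (1 + 0.007317)^24 = 1.191199
FV = $17,600.00 * 1.191199 = $20,965.11

$20,965.11


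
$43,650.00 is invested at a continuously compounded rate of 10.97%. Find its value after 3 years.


Formula: FV = P * e^(r*t)
Exponent: r*t = 0.1097 * 3 = 0.3291
e^(0.3291) = 1.389717
FV = $43,650.00 * 1.389717 = $60,661.14

$60,661.14


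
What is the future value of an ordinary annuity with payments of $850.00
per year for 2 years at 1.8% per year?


Formula: FV = PMT * ((1+r)^n - 1) / r
Growth factor: (1 + 0.018)^2 = 1.036324
Numerator: 1.036324 - 1 = 0.036324
FV = $850.00 * 0.036324 / 0.018 = $1,715.30

$1,715.30


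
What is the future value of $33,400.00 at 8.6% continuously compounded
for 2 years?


Formula: FV = P * e^(r*t)
Exponent: r*t = 0.086 * 2 = 0.172
e^(0.172) = 1.187678
FV = $33,400.00 * 1.187678 = $39,668.44

$39,668.44


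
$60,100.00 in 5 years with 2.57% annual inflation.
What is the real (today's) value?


Formula: Real value = nominal / (1 + inflation)^years
Price level: (1 + 0.0257)^5 = 1.135277
Real value = $60,100.00 / 1.135277 = $52,938.63

$52,938.63


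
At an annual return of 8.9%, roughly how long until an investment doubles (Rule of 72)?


Formula: Years ≈ 72 / r
Substituting: Years ≈ 72 / 8.9
Years ≈ 8.1

8.1 years


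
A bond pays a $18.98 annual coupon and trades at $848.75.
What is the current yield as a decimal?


Formula: Current yield = annual coupon / price
Substituting: CY = $18.98 / $848.75
CY = 0.022362

0.022362


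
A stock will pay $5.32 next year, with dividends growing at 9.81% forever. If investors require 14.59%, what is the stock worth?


Formula: P = D1 / (r - g)
Spread: r - g = 0.1459 - 0.0981 = 0.0478
Substituting: P = $5.32 / 0.0478
P = $111.30

$111.30
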